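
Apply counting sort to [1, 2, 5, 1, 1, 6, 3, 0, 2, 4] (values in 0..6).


Count array: [1, 3, 2, 1, 1, 1, 1]
Reconstruct: [0, 1, 1, 1, 2, 2, 3, 4, 5, 6]


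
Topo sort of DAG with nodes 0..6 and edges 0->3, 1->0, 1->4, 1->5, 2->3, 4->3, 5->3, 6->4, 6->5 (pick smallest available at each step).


Kahn's algorithm, process smallest node first
Order: [1, 0, 2, 6, 4, 5, 3]


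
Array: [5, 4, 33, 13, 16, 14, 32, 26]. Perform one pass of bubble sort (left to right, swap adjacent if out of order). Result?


After one pass: [4, 5, 13, 16, 14, 32, 26, 33]


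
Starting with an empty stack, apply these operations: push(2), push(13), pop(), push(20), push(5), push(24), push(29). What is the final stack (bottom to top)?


push(2) -> [2]
push(13) -> [2, 13]
pop() returns 13 -> [2]
push(20) -> [2, 20]
push(5) -> [2, 20, 5]
push(24) -> [2, 20, 5, 24]
push(29) -> [2, 20, 5, 24, 29]
Final stack (bottom to top): [2, 20, 5, 24, 29]


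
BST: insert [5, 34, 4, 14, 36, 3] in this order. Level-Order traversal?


Root = 5; build tree by BST insertion.
Level-Order traversal: [5, 4, 34, 3, 14, 36]


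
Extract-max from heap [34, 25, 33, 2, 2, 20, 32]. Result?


Max = 34
Replace root with last, heapify down
Resulting heap: [33, 25, 32, 2, 2, 20]


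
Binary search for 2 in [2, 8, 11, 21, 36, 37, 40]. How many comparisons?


Search for 2:
[0,6] mid=3 arr[3]=21
[0,2] mid=1 arr[1]=8
[0,0] mid=0 arr[0]=2
Total: 3 comparisons


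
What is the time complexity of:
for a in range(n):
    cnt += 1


Per nesting level: O(n) = O(n)
Complexity: O(n)


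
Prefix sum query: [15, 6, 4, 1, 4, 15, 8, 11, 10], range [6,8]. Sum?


Prefix sums: [0, 15, 21, 25, 26, 30, 45, 53, 64, 74]
Sum[6..8] = prefix[9] - prefix[6] = 74 - 45 = 29


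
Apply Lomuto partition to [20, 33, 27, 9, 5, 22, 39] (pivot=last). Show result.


Elements <= 39 go left of pivot.
Result: [20, 33, 27, 9, 5, 22, 39], pivot at index 6


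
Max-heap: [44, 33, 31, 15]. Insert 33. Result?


Append 33: [44, 33, 31, 15, 33]
Bubble up: no swaps needed
Result: [44, 33, 31, 15, 33]


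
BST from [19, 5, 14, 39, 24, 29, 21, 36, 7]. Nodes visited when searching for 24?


BST root = 19
Search for 24: compare at each node
Path: [19, 39, 24]


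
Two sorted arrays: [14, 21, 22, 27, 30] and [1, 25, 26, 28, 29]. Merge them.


Compare heads, take smaller each step.
Merged: [1, 14, 21, 22, 25, 26, 27, 28, 29, 30]


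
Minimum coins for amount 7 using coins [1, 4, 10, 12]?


dp[0]=0; dp[i]=1+min(dp[i-c] for c in coins)
...dp[2]=2, dp[3]=3, dp[4]=1, dp[5]=2, dp[6]=3, dp[7]=4
Minimum coins for 7 = 4


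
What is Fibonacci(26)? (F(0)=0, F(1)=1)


F(n)=F(n-1)+F(n-2)
...F(24)=46368, F(25)=75025, F(26)=121393


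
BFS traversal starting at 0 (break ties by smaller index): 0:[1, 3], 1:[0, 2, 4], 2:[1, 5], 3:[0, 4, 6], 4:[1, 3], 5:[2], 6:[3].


BFS queue: start with [0]
Visit order: [0, 1, 3, 2, 4, 6, 5]


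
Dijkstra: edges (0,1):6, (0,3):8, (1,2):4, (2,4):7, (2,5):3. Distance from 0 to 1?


Dijkstra from 0:
Distances: {0: 0, 1: 6, 2: 10, 3: 8, 4: 17, 5: 13}
Shortest distance to 1 = 6, path = [0, 1]


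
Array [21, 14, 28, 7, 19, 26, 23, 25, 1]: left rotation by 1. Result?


Left rotate by 1: [14, 28, 7, 19, 26, 23, 25, 1, 21]


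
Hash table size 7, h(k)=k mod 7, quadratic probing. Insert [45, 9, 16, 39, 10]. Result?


Insertions: 45->slot 3; 9->slot 2; 16->slot 6; 39->slot 4; 10->slot 0
Table: [10, None, 9, 45, 39, None, 16]


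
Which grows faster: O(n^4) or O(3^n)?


quartic grows slower than exponential (base 3)
O(n^4) is asymptotically smaller; O(3^n) grows faster


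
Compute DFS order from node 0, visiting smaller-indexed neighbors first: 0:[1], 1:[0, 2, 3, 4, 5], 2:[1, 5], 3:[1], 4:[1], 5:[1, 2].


DFS stack-based: start with [0]
Visit order: [0, 1, 2, 5, 3, 4]


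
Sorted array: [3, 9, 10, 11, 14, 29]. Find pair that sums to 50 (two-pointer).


Two pointers: lo=0, hi=5
No pair sums to 50


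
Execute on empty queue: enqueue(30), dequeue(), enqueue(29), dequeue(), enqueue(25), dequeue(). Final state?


enqueue(30) -> [30]
dequeue() returns 30 -> []
enqueue(29) -> [29]
dequeue() returns 29 -> []
enqueue(25) -> [25]
dequeue() returns 25 -> []
Final queue (front to back): []


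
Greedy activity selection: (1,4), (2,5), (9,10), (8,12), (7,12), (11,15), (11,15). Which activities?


Greedy: pick earliest-ending, then skip overlaps.
Selected (3 activities): [(1, 4), (9, 10), (11, 15)]


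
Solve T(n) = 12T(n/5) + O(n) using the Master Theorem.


a=12, b=5, c=1. log_5(12)=1.544 > c=1. Case 1: O(n^log_b(a)) = O(n^1.544)
Complexity: O(n^1.544)


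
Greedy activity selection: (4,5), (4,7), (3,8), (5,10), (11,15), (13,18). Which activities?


Greedy: pick earliest-ending, then skip overlaps.
Selected (3 activities): [(4, 5), (5, 10), (11, 15)]


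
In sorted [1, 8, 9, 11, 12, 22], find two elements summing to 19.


Two pointers: lo=0, hi=5
Found pair: (8, 11) summing to 19


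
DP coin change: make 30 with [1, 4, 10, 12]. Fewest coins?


dp[0]=0; dp[i]=1+min(dp[i-c] for c in coins)
...dp[25]=3, dp[26]=3, dp[27]=4, dp[28]=3, dp[29]=4, dp[30]=3
Minimum coins for 30 = 3


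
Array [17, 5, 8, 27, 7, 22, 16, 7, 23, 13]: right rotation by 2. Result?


Right rotate by 2: [23, 13, 17, 5, 8, 27, 7, 22, 16, 7]


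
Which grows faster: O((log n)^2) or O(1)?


constant grows slower than polylogarithmic
O(1) is asymptotically smaller; O((log n)^2) grows faster


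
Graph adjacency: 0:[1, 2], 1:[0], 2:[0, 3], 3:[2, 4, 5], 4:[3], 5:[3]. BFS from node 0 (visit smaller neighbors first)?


BFS queue: start with [0]
Visit order: [0, 1, 2, 3, 4, 5]


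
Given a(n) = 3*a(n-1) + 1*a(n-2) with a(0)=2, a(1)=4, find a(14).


Build bottom-up:
...a(12)=2152082, a(13)=7107844, a(14)=3*7107844+1*2152082=23475614


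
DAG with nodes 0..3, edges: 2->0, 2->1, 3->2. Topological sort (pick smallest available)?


Kahn's algorithm, process smallest node first
Order: [3, 2, 0, 1]


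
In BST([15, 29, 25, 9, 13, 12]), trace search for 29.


BST root = 15
Search for 29: compare at each node
Path: [15, 29]


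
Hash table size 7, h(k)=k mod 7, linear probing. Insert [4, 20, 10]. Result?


Insertions: 4->slot 4; 20->slot 6; 10->slot 3
Table: [None, None, None, 10, 4, None, 20]


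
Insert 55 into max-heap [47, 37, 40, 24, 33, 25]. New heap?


Append 55: [47, 37, 40, 24, 33, 25, 55]
Bubble up: swap idx 6(55) with idx 2(40); swap idx 2(55) with idx 0(47)
Result: [55, 37, 47, 24, 33, 25, 40]


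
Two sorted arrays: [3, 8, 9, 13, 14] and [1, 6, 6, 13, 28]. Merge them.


Compare heads, take smaller each step.
Merged: [1, 3, 6, 6, 8, 9, 13, 13, 14, 28]


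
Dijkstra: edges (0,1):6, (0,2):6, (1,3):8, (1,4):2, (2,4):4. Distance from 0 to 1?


Dijkstra from 0:
Distances: {0: 0, 1: 6, 2: 6, 3: 14, 4: 8}
Shortest distance to 1 = 6, path = [0, 1]


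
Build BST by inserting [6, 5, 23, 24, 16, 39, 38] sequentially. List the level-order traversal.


Root = 6; build tree by BST insertion.
Level-Order traversal: [6, 5, 23, 16, 24, 39, 38]


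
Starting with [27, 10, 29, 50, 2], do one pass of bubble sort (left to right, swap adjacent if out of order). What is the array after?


After one pass: [10, 27, 29, 2, 50]


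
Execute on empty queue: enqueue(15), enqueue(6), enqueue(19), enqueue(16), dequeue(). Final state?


enqueue(15) -> [15]
enqueue(6) -> [15, 6]
enqueue(19) -> [15, 6, 19]
enqueue(16) -> [15, 6, 19, 16]
dequeue() returns 15 -> [6, 19, 16]
Final queue (front to back): [6, 19, 16]


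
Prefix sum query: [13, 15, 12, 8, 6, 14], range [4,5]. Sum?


Prefix sums: [0, 13, 28, 40, 48, 54, 68]
Sum[4..5] = prefix[6] - prefix[4] = 68 - 48 = 20


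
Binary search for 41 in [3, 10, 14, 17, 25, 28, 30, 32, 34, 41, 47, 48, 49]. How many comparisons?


Search for 41:
[0,12] mid=6 arr[6]=30
[7,12] mid=9 arr[9]=41
Total: 2 comparisons


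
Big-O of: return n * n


Analysis: constant-time operation, no loop
Complexity: O(1)


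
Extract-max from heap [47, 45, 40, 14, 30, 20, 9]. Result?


Max = 47
Replace root with last, heapify down
Resulting heap: [45, 30, 40, 14, 9, 20]


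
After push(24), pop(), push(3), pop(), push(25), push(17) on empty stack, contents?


push(24) -> [24]
pop() returns 24 -> []
push(3) -> [3]
pop() returns 3 -> []
push(25) -> [25]
push(17) -> [25, 17]
Final stack (bottom to top): [25, 17]


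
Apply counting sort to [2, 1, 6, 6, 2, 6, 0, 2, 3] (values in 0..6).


Count array: [1, 1, 3, 1, 0, 0, 3]
Reconstruct: [0, 1, 2, 2, 2, 3, 6, 6, 6]


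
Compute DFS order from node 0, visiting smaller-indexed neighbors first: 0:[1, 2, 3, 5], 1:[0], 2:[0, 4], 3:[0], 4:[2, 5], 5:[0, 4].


DFS stack-based: start with [0]
Visit order: [0, 1, 2, 4, 5, 3]


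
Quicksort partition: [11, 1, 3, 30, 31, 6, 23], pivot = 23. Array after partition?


Elements <= 23 go left of pivot.
Result: [11, 1, 3, 6, 23, 30, 31], pivot at index 4


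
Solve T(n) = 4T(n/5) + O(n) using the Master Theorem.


a=4, b=5, c=1. log_5(4)=0.861 < c=1. Case 3: O(n^c) = O(n)
Complexity: O(n)


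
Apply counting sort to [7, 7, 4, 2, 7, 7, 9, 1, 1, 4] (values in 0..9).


Count array: [0, 2, 1, 0, 2, 0, 0, 4, 0, 1]
Reconstruct: [1, 1, 2, 4, 4, 7, 7, 7, 7, 9]


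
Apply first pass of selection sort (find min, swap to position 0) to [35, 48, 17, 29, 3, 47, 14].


After one pass: [3, 48, 17, 29, 35, 47, 14]


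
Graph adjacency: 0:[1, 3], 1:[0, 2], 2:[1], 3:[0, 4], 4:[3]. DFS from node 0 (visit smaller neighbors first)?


DFS stack-based: start with [0]
Visit order: [0, 1, 2, 3, 4]


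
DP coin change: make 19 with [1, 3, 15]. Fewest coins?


dp[0]=0; dp[i]=1+min(dp[i-c] for c in coins)
...dp[14]=6, dp[15]=1, dp[16]=2, dp[17]=3, dp[18]=2, dp[19]=3
Minimum coins for 19 = 3


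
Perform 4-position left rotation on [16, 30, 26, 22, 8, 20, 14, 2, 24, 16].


Left rotate by 4: [8, 20, 14, 2, 24, 16, 16, 30, 26, 22]


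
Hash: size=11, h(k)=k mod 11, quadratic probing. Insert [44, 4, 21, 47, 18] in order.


Insertions: 44->slot 0; 4->slot 4; 21->slot 10; 47->slot 3; 18->slot 7
Table: [44, None, None, 47, 4, None, None, 18, None, None, 21]


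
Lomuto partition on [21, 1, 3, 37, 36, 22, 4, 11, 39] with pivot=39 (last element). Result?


Elements <= 39 go left of pivot.
Result: [21, 1, 3, 37, 36, 22, 4, 11, 39], pivot at index 8


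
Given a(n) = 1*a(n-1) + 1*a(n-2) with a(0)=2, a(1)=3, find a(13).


Build bottom-up:
...a(11)=377, a(12)=610, a(13)=1*610+1*377=987


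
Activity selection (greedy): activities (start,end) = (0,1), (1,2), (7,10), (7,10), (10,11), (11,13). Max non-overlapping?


Greedy: pick earliest-ending, then skip overlaps.
Selected (5 activities): [(0, 1), (1, 2), (7, 10), (10, 11), (11, 13)]


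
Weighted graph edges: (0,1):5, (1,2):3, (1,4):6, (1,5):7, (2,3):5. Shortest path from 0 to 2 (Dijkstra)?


Dijkstra from 0:
Distances: {0: 0, 1: 5, 2: 8, 3: 13, 4: 11, 5: 12}
Shortest distance to 2 = 8, path = [0, 1, 2]


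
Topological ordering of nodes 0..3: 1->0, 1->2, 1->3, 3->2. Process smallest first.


Kahn's algorithm, process smallest node first
Order: [1, 0, 3, 2]


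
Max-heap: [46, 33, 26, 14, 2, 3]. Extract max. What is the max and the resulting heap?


Max = 46
Replace root with last, heapify down
Resulting heap: [33, 14, 26, 3, 2]


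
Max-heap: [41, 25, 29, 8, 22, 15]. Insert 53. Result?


Append 53: [41, 25, 29, 8, 22, 15, 53]
Bubble up: swap idx 6(53) with idx 2(29); swap idx 2(53) with idx 0(41)
Result: [53, 25, 41, 8, 22, 15, 29]


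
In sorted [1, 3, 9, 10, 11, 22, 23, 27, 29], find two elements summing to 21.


Two pointers: lo=0, hi=8
Found pair: (10, 11) summing to 21


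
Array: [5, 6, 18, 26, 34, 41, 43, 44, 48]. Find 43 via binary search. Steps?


Search for 43:
[0,8] mid=4 arr[4]=34
[5,8] mid=6 arr[6]=43
Total: 2 comparisons


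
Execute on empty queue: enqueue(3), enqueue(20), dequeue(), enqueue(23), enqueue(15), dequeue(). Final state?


enqueue(3) -> [3]
enqueue(20) -> [3, 20]
dequeue() returns 3 -> [20]
enqueue(23) -> [20, 23]
enqueue(15) -> [20, 23, 15]
dequeue() returns 20 -> [23, 15]
Final queue (front to back): [23, 15]


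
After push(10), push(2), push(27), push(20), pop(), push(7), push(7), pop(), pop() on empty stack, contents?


push(10) -> [10]
push(2) -> [10, 2]
push(27) -> [10, 2, 27]
push(20) -> [10, 2, 27, 20]
pop() returns 20 -> [10, 2, 27]
push(7) -> [10, 2, 27, 7]
push(7) -> [10, 2, 27, 7, 7]
pop() returns 7 -> [10, 2, 27, 7]
pop() returns 7 -> [10, 2, 27]
Final stack (bottom to top): [10, 2, 27]


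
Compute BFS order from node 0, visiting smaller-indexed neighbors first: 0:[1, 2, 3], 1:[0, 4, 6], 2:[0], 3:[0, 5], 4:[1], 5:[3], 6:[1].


BFS queue: start with [0]
Visit order: [0, 1, 2, 3, 4, 6, 5]


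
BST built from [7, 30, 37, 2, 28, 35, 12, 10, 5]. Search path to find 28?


BST root = 7
Search for 28: compare at each node
Path: [7, 30, 28]


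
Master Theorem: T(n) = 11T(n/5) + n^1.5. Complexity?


a=11, b=5, c=1.5. log_5(11)=1.490 < c=1.5. Case 3: O(n^c) = O(n^1.500)
Complexity: O(n^1.500)


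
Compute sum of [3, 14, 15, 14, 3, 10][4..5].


Prefix sums: [0, 3, 17, 32, 46, 49, 59]
Sum[4..5] = prefix[6] - prefix[4] = 59 - 46 = 13


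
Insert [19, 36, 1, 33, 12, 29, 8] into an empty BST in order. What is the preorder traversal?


Root = 19; build tree by BST insertion.
Preorder traversal: [19, 1, 12, 8, 36, 33, 29]


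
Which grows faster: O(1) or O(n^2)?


constant grows slower than quadratic
O(1) is asymptotically smaller; O(n^2) grows faster


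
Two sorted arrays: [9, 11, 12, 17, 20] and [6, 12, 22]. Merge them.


Compare heads, take smaller each step.
Merged: [6, 9, 11, 12, 12, 17, 20, 22]


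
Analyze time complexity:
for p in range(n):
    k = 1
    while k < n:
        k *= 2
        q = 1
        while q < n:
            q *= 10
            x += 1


Per nesting level: O(n) * O(log n) * O(log n) = O(n (log n)^2)
Complexity: O(n (log n)^2)


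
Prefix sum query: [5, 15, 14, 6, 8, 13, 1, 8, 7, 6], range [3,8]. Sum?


Prefix sums: [0, 5, 20, 34, 40, 48, 61, 62, 70, 77, 83]
Sum[3..8] = prefix[9] - prefix[3] = 77 - 34 = 43


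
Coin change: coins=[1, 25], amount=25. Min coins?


dp[0]=0; dp[i]=1+min(dp[i-c] for c in coins)
...dp[20]=20, dp[21]=21, dp[22]=22, dp[23]=23, dp[24]=24, dp[25]=1
Minimum coins for 25 = 1


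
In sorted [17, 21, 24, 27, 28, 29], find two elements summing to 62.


Two pointers: lo=0, hi=5
No pair sums to 62


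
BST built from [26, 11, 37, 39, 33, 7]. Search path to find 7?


BST root = 26
Search for 7: compare at each node
Path: [26, 11, 7]


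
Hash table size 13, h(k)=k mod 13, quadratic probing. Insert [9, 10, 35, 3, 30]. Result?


Insertions: 9->slot 9; 10->slot 10; 35->slot 0; 3->slot 3; 30->slot 4
Table: [35, None, None, 3, 30, None, None, None, None, 9, 10, None, None]


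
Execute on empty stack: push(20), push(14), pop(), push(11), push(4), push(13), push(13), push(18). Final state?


push(20) -> [20]
push(14) -> [20, 14]
pop() returns 14 -> [20]
push(11) -> [20, 11]
push(4) -> [20, 11, 4]
push(13) -> [20, 11, 4, 13]
push(13) -> [20, 11, 4, 13, 13]
push(18) -> [20, 11, 4, 13, 13, 18]
Final stack (bottom to top): [20, 11, 4, 13, 13, 18]


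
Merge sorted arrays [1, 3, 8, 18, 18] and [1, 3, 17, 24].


Compare heads, take smaller each step.
Merged: [1, 1, 3, 3, 8, 17, 18, 18, 24]


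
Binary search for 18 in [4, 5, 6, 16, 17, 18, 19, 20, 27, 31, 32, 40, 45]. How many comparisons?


Search for 18:
[0,12] mid=6 arr[6]=19
[0,5] mid=2 arr[2]=6
[3,5] mid=4 arr[4]=17
[5,5] mid=5 arr[5]=18
Total: 4 comparisons


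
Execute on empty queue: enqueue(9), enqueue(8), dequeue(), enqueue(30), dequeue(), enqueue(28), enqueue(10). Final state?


enqueue(9) -> [9]
enqueue(8) -> [9, 8]
dequeue() returns 9 -> [8]
enqueue(30) -> [8, 30]
dequeue() returns 8 -> [30]
enqueue(28) -> [30, 28]
enqueue(10) -> [30, 28, 10]
Final queue (front to back): [30, 28, 10]


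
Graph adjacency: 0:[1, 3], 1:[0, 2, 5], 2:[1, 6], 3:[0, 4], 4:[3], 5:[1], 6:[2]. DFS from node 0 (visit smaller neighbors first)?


DFS stack-based: start with [0]
Visit order: [0, 1, 2, 6, 5, 3, 4]


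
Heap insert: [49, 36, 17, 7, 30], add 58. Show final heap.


Append 58: [49, 36, 17, 7, 30, 58]
Bubble up: swap idx 5(58) with idx 2(17); swap idx 2(58) with idx 0(49)
Result: [58, 36, 49, 7, 30, 17]


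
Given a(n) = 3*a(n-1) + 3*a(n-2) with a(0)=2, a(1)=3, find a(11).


Build bottom-up:
...a(9)=161838, a(10)=613575, a(11)=3*613575+3*161838=2326239


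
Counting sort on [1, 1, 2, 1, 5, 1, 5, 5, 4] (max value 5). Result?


Count array: [0, 4, 1, 0, 1, 3]
Reconstruct: [1, 1, 1, 1, 2, 4, 5, 5, 5]


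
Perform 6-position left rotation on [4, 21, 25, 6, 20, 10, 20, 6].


Left rotate by 6: [20, 6, 4, 21, 25, 6, 20, 10]


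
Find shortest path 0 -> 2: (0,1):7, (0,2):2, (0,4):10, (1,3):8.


Dijkstra from 0:
Distances: {0: 0, 1: 7, 2: 2, 3: 15, 4: 10}
Shortest distance to 2 = 2, path = [0, 2]


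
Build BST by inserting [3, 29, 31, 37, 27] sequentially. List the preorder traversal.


Root = 3; build tree by BST insertion.
Preorder traversal: [3, 29, 27, 31, 37]


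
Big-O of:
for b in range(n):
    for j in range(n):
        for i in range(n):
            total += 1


Per nesting level: O(n) * O(n) * O(n) = O(n^3)
Complexity: O(n^3)


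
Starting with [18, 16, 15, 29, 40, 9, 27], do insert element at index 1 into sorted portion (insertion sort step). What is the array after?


After one pass: [16, 18, 15, 29, 40, 9, 27]


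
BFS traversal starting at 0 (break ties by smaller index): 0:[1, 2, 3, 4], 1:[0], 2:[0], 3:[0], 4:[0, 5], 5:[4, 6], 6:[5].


BFS queue: start with [0]
Visit order: [0, 1, 2, 3, 4, 5, 6]


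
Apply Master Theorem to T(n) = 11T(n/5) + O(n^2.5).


a=11, b=5, c=2.5. log_5(11)=1.490 < c=2.5. Case 3: O(n^c) = O(n^2.500)
Complexity: O(n^2.500)


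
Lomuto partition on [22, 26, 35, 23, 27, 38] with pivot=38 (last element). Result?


Elements <= 38 go left of pivot.
Result: [22, 26, 35, 23, 27, 38], pivot at index 5


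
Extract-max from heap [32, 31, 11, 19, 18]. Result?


Max = 32
Replace root with last, heapify down
Resulting heap: [31, 19, 11, 18]


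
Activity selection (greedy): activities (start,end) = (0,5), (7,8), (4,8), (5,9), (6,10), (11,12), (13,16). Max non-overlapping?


Greedy: pick earliest-ending, then skip overlaps.
Selected (4 activities): [(0, 5), (7, 8), (11, 12), (13, 16)]


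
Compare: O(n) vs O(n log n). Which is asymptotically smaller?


linear grows slower than linearithmic
O(n) is asymptotically smaller; O(n log n) grows faster


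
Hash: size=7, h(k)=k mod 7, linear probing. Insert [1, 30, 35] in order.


Insertions: 1->slot 1; 30->slot 2; 35->slot 0
Table: [35, 1, 30, None, None, None, None]


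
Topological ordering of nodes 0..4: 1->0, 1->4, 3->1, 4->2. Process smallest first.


Kahn's algorithm, process smallest node first
Order: [3, 1, 0, 4, 2]


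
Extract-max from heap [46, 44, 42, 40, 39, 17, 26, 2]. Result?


Max = 46
Replace root with last, heapify down
Resulting heap: [44, 40, 42, 2, 39, 17, 26]


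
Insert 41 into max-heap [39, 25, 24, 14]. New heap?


Append 41: [39, 25, 24, 14, 41]
Bubble up: swap idx 4(41) with idx 1(25); swap idx 1(41) with idx 0(39)
Result: [41, 39, 24, 14, 25]


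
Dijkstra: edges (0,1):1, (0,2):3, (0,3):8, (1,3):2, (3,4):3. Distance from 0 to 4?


Dijkstra from 0:
Distances: {0: 0, 1: 1, 2: 3, 3: 3, 4: 6}
Shortest distance to 4 = 6, path = [0, 1, 3, 4]


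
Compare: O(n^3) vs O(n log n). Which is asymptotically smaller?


linearithmic grows slower than cubic
O(n log n) is asymptotically smaller; O(n^3) grows faster


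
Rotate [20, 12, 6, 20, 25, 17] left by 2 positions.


Left rotate by 2: [6, 20, 25, 17, 20, 12]


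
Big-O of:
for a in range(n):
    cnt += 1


Per nesting level: O(n) = O(n)
Complexity: O(n)


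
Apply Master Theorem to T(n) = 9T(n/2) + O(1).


a=9, b=2, c=0. log_2(9)=3.170 > c=0. Case 1: O(n^log_b(a)) = O(n^3.170)
Complexity: O(n^3.170)


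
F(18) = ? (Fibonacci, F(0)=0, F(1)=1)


F(n)=F(n-1)+F(n-2)
...F(16)=987, F(17)=1597, F(18)=2584


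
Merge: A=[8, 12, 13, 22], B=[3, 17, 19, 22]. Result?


Compare heads, take smaller each step.
Merged: [3, 8, 12, 13, 17, 19, 22, 22]


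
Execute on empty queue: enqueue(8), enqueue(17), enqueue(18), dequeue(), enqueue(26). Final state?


enqueue(8) -> [8]
enqueue(17) -> [8, 17]
enqueue(18) -> [8, 17, 18]
dequeue() returns 8 -> [17, 18]
enqueue(26) -> [17, 18, 26]
Final queue (front to back): [17, 18, 26]


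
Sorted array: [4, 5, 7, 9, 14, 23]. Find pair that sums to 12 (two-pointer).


Two pointers: lo=0, hi=5
Found pair: (5, 7) summing to 12


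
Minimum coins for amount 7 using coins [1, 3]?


dp[0]=0; dp[i]=1+min(dp[i-c] for c in coins)
...dp[2]=2, dp[3]=1, dp[4]=2, dp[5]=3, dp[6]=2, dp[7]=3
Minimum coins for 7 = 3


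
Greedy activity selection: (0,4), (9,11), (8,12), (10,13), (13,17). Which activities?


Greedy: pick earliest-ending, then skip overlaps.
Selected (3 activities): [(0, 4), (9, 11), (13, 17)]


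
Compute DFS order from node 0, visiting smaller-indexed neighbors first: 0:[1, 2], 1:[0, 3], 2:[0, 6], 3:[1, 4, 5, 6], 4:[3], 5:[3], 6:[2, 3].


DFS stack-based: start with [0]
Visit order: [0, 1, 3, 4, 5, 6, 2]


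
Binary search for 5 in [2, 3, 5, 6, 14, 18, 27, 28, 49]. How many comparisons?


Search for 5:
[0,8] mid=4 arr[4]=14
[0,3] mid=1 arr[1]=3
[2,3] mid=2 arr[2]=5
Total: 3 comparisons


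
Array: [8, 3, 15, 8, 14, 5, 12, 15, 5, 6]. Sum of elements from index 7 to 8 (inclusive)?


Prefix sums: [0, 8, 11, 26, 34, 48, 53, 65, 80, 85, 91]
Sum[7..8] = prefix[9] - prefix[7] = 85 - 65 = 20


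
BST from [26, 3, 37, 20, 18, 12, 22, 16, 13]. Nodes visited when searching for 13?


BST root = 26
Search for 13: compare at each node
Path: [26, 3, 20, 18, 12, 16, 13]


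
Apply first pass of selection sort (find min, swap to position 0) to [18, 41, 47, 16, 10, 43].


After one pass: [10, 41, 47, 16, 18, 43]


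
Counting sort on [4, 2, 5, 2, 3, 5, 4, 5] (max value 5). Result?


Count array: [0, 0, 2, 1, 2, 3]
Reconstruct: [2, 2, 3, 4, 4, 5, 5, 5]


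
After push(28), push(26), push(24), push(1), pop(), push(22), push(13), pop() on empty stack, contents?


push(28) -> [28]
push(26) -> [28, 26]
push(24) -> [28, 26, 24]
push(1) -> [28, 26, 24, 1]
pop() returns 1 -> [28, 26, 24]
push(22) -> [28, 26, 24, 22]
push(13) -> [28, 26, 24, 22, 13]
pop() returns 13 -> [28, 26, 24, 22]
Final stack (bottom to top): [28, 26, 24, 22]


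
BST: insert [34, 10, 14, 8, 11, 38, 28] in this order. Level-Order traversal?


Root = 34; build tree by BST insertion.
Level-Order traversal: [34, 10, 38, 8, 14, 11, 28]


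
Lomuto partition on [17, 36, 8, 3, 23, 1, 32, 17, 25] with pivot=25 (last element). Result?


Elements <= 25 go left of pivot.
Result: [17, 8, 3, 23, 1, 17, 25, 36, 32], pivot at index 6


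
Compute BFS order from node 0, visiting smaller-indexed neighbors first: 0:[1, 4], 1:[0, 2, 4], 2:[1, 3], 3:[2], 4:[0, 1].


BFS queue: start with [0]
Visit order: [0, 1, 4, 2, 3]


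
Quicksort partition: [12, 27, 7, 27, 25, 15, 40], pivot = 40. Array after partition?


Elements <= 40 go left of pivot.
Result: [12, 27, 7, 27, 25, 15, 40], pivot at index 6


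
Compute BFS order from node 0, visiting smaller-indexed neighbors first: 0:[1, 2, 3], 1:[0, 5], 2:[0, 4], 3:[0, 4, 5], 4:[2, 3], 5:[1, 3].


BFS queue: start with [0]
Visit order: [0, 1, 2, 3, 5, 4]


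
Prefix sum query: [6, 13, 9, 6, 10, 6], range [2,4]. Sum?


Prefix sums: [0, 6, 19, 28, 34, 44, 50]
Sum[2..4] = prefix[5] - prefix[2] = 44 - 19 = 25


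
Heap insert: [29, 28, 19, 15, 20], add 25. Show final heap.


Append 25: [29, 28, 19, 15, 20, 25]
Bubble up: swap idx 5(25) with idx 2(19)
Result: [29, 28, 25, 15, 20, 19]


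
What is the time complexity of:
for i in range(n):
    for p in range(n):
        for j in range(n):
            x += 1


Per nesting level: O(n) * O(n) * O(n) = O(n^3)
Complexity: O(n^3)


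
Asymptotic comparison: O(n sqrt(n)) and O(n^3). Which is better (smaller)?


n^1.5 grows slower than cubic
O(n sqrt(n)) is asymptotically smaller; O(n^3) grows faster


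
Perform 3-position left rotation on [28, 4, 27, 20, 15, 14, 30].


Left rotate by 3: [20, 15, 14, 30, 28, 4, 27]


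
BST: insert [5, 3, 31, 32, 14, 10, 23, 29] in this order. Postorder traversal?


Root = 5; build tree by BST insertion.
Postorder traversal: [3, 10, 29, 23, 14, 32, 31, 5]


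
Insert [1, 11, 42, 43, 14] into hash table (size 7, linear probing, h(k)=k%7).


Insertions: 1->slot 1; 11->slot 4; 42->slot 0; 43->slot 2; 14->slot 3
Table: [42, 1, 43, 14, 11, None, None]


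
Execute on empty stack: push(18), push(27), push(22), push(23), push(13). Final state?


push(18) -> [18]
push(27) -> [18, 27]
push(22) -> [18, 27, 22]
push(23) -> [18, 27, 22, 23]
push(13) -> [18, 27, 22, 23, 13]
Final stack (bottom to top): [18, 27, 22, 23, 13]


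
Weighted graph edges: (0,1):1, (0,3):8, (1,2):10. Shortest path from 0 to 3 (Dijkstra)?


Dijkstra from 0:
Distances: {0: 0, 1: 1, 2: 11, 3: 8}
Shortest distance to 3 = 8, path = [0, 3]


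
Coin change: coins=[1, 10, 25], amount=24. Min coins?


dp[0]=0; dp[i]=1+min(dp[i-c] for c in coins)
...dp[19]=10, dp[20]=2, dp[21]=3, dp[22]=4, dp[23]=5, dp[24]=6
Minimum coins for 24 = 6


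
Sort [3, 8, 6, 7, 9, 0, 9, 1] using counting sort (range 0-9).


Count array: [1, 1, 0, 1, 0, 0, 1, 1, 1, 2]
Reconstruct: [0, 1, 3, 6, 7, 8, 9, 9]


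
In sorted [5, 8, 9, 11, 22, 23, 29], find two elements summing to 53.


Two pointers: lo=0, hi=6
No pair sums to 53


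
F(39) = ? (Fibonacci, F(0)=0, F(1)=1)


F(n)=F(n-1)+F(n-2)
...F(37)=24157817, F(38)=39088169, F(39)=63245986


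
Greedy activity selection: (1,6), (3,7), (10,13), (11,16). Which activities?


Greedy: pick earliest-ending, then skip overlaps.
Selected (2 activities): [(1, 6), (10, 13)]


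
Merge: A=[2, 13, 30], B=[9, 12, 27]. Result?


Compare heads, take smaller each step.
Merged: [2, 9, 12, 13, 27, 30]


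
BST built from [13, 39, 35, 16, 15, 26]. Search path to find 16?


BST root = 13
Search for 16: compare at each node
Path: [13, 39, 35, 16]


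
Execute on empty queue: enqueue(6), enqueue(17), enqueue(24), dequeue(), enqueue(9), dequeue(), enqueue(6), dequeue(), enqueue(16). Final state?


enqueue(6) -> [6]
enqueue(17) -> [6, 17]
enqueue(24) -> [6, 17, 24]
dequeue() returns 6 -> [17, 24]
enqueue(9) -> [17, 24, 9]
dequeue() returns 17 -> [24, 9]
enqueue(6) -> [24, 9, 6]
dequeue() returns 24 -> [9, 6]
enqueue(16) -> [9, 6, 16]
Final queue (front to back): [9, 6, 16]


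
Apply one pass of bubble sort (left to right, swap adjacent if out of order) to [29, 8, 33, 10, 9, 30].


After one pass: [8, 29, 10, 9, 30, 33]


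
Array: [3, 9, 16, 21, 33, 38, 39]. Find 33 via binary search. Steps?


Search for 33:
[0,6] mid=3 arr[3]=21
[4,6] mid=5 arr[5]=38
[4,4] mid=4 arr[4]=33
Total: 3 comparisons


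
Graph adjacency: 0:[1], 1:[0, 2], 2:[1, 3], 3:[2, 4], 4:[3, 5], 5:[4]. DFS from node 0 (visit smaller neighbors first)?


DFS stack-based: start with [0]
Visit order: [0, 1, 2, 3, 4, 5]


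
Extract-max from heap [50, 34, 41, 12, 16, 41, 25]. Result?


Max = 50
Replace root with last, heapify down
Resulting heap: [41, 34, 41, 12, 16, 25]


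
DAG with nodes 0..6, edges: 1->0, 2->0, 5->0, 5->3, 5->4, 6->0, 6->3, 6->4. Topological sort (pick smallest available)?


Kahn's algorithm, process smallest node first
Order: [1, 2, 5, 6, 0, 3, 4]


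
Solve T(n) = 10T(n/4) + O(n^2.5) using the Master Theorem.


a=10, b=4, c=2.5. log_4(10)=1.661 < c=2.5. Case 3: O(n^c) = O(n^2.500)
Complexity: O(n^2.500)


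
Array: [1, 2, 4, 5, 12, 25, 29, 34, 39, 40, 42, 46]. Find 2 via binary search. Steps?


Search for 2:
[0,11] mid=5 arr[5]=25
[0,4] mid=2 arr[2]=4
[0,1] mid=0 arr[0]=1
[1,1] mid=1 arr[1]=2
Total: 4 comparisons


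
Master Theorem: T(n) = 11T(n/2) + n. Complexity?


a=11, b=2, c=1. log_2(11)=3.459 > c=1. Case 1: O(n^log_b(a)) = O(n^3.459)
Complexity: O(n^3.459)


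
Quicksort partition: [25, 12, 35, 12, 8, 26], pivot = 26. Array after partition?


Elements <= 26 go left of pivot.
Result: [25, 12, 12, 8, 26, 35], pivot at index 4


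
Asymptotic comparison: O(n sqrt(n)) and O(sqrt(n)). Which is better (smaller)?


sublinear grows slower than n^1.5
O(sqrt(n)) is asymptotically smaller; O(n sqrt(n)) grows faster


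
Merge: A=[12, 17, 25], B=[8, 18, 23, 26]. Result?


Compare heads, take smaller each step.
Merged: [8, 12, 17, 18, 23, 25, 26]


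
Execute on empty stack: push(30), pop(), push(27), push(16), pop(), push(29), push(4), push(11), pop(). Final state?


push(30) -> [30]
pop() returns 30 -> []
push(27) -> [27]
push(16) -> [27, 16]
pop() returns 16 -> [27]
push(29) -> [27, 29]
push(4) -> [27, 29, 4]
push(11) -> [27, 29, 4, 11]
pop() returns 11 -> [27, 29, 4]
Final stack (bottom to top): [27, 29, 4]


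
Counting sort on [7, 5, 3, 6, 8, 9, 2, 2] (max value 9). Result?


Count array: [0, 0, 2, 1, 0, 1, 1, 1, 1, 1]
Reconstruct: [2, 2, 3, 5, 6, 7, 8, 9]


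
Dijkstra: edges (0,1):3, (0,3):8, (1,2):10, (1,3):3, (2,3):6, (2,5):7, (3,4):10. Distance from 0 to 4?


Dijkstra from 0:
Distances: {0: 0, 1: 3, 2: 12, 3: 6, 4: 16, 5: 19}
Shortest distance to 4 = 16, path = [0, 1, 3, 4]


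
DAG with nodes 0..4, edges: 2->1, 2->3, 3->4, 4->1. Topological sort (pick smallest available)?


Kahn's algorithm, process smallest node first
Order: [0, 2, 3, 4, 1]


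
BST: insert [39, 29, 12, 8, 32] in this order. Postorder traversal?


Root = 39; build tree by BST insertion.
Postorder traversal: [8, 12, 32, 29, 39]


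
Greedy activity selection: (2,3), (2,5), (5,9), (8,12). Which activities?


Greedy: pick earliest-ending, then skip overlaps.
Selected (2 activities): [(2, 3), (5, 9)]


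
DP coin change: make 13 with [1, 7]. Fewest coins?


dp[0]=0; dp[i]=1+min(dp[i-c] for c in coins)
...dp[8]=2, dp[9]=3, dp[10]=4, dp[11]=5, dp[12]=6, dp[13]=7
Minimum coins for 13 = 7


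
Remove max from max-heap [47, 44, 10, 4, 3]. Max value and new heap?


Max = 47
Replace root with last, heapify down
Resulting heap: [44, 4, 10, 3]


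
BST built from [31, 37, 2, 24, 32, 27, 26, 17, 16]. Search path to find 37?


BST root = 31
Search for 37: compare at each node
Path: [31, 37]


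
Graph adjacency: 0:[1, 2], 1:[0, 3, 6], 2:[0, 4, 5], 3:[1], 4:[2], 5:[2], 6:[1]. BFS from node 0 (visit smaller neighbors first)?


BFS queue: start with [0]
Visit order: [0, 1, 2, 3, 6, 4, 5]


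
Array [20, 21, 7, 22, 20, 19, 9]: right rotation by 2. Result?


Right rotate by 2: [19, 9, 20, 21, 7, 22, 20]


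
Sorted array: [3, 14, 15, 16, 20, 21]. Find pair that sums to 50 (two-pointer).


Two pointers: lo=0, hi=5
No pair sums to 50


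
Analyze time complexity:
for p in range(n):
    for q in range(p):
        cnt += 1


Per nesting level: O(n) * O(n) [triangular over p] = O(n^2)
Complexity: O(n^2)


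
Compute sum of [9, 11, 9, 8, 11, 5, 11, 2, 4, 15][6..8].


Prefix sums: [0, 9, 20, 29, 37, 48, 53, 64, 66, 70, 85]
Sum[6..8] = prefix[9] - prefix[6] = 70 - 53 = 17


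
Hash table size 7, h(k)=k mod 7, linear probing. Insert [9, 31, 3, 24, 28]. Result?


Insertions: 9->slot 2; 31->slot 3; 3->slot 4; 24->slot 5; 28->slot 0
Table: [28, None, 9, 31, 3, 24, None]


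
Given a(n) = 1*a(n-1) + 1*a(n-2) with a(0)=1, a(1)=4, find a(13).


Build bottom-up:
...a(11)=411, a(12)=665, a(13)=1*665+1*411=1076


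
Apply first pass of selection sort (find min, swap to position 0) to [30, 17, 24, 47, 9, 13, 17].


After one pass: [9, 17, 24, 47, 30, 13, 17]


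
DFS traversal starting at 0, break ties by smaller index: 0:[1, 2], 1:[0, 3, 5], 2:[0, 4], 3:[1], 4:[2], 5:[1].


DFS stack-based: start with [0]
Visit order: [0, 1, 3, 5, 2, 4]


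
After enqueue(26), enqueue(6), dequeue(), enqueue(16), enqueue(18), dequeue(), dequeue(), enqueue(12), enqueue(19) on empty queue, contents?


enqueue(26) -> [26]
enqueue(6) -> [26, 6]
dequeue() returns 26 -> [6]
enqueue(16) -> [6, 16]
enqueue(18) -> [6, 16, 18]
dequeue() returns 6 -> [16, 18]
dequeue() returns 16 -> [18]
enqueue(12) -> [18, 12]
enqueue(19) -> [18, 12, 19]
Final queue (front to back): [18, 12, 19]


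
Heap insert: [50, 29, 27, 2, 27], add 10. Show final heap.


Append 10: [50, 29, 27, 2, 27, 10]
Bubble up: no swaps needed
Result: [50, 29, 27, 2, 27, 10]


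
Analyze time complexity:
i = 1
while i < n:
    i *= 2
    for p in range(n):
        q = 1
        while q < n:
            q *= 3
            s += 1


Per nesting level: O(log n) * O(n) * O(log n) = O(n (log n)^2)
Complexity: O(n (log n)^2)


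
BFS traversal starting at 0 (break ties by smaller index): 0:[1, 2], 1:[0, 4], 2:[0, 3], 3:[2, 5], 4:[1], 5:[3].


BFS queue: start with [0]
Visit order: [0, 1, 2, 4, 3, 5]


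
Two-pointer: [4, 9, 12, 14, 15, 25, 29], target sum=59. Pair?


Two pointers: lo=0, hi=6
No pair sums to 59


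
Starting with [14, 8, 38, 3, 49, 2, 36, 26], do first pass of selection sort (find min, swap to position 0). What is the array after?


After one pass: [2, 8, 38, 3, 49, 14, 36, 26]


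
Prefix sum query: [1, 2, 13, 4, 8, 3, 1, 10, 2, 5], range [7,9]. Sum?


Prefix sums: [0, 1, 3, 16, 20, 28, 31, 32, 42, 44, 49]
Sum[7..9] = prefix[10] - prefix[7] = 49 - 32 = 17


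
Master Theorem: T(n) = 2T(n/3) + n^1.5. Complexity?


a=2, b=3, c=1.5. log_3(2)=0.631 < c=1.5. Case 3: O(n^c) = O(n^1.500)
Complexity: O(n^1.500)


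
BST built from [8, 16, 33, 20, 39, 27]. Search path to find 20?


BST root = 8
Search for 20: compare at each node
Path: [8, 16, 33, 20]


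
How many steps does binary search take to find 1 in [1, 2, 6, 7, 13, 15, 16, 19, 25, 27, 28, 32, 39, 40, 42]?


Search for 1:
[0,14] mid=7 arr[7]=19
[0,6] mid=3 arr[3]=7
[0,2] mid=1 arr[1]=2
[0,0] mid=0 arr[0]=1
Total: 4 comparisons


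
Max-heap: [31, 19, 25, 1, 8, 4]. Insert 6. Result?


Append 6: [31, 19, 25, 1, 8, 4, 6]
Bubble up: no swaps needed
Result: [31, 19, 25, 1, 8, 4, 6]


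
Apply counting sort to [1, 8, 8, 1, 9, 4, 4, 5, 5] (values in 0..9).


Count array: [0, 2, 0, 0, 2, 2, 0, 0, 2, 1]
Reconstruct: [1, 1, 4, 4, 5, 5, 8, 8, 9]


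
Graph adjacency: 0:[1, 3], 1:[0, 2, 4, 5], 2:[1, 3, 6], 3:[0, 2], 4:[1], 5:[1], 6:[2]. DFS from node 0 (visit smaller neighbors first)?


DFS stack-based: start with [0]
Visit order: [0, 1, 2, 3, 6, 4, 5]


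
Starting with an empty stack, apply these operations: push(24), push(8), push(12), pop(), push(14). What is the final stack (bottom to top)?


push(24) -> [24]
push(8) -> [24, 8]
push(12) -> [24, 8, 12]
pop() returns 12 -> [24, 8]
push(14) -> [24, 8, 14]
Final stack (bottom to top): [24, 8, 14]


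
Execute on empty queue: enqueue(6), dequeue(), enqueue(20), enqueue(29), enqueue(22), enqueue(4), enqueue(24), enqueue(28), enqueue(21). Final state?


enqueue(6) -> [6]
dequeue() returns 6 -> []
enqueue(20) -> [20]
enqueue(29) -> [20, 29]
enqueue(22) -> [20, 29, 22]
enqueue(4) -> [20, 29, 22, 4]
enqueue(24) -> [20, 29, 22, 4, 24]
enqueue(28) -> [20, 29, 22, 4, 24, 28]
enqueue(21) -> [20, 29, 22, 4, 24, 28, 21]
Final queue (front to back): [20, 29, 22, 4, 24, 28, 21]


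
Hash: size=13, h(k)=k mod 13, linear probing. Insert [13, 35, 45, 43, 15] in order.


Insertions: 13->slot 0; 35->slot 9; 45->slot 6; 43->slot 4; 15->slot 2
Table: [13, None, 15, None, 43, None, 45, None, None, 35, None, None, None]


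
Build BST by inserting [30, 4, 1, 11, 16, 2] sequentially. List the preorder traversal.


Root = 30; build tree by BST insertion.
Preorder traversal: [30, 4, 1, 2, 11, 16]


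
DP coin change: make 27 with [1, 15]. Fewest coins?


dp[0]=0; dp[i]=1+min(dp[i-c] for c in coins)
...dp[22]=8, dp[23]=9, dp[24]=10, dp[25]=11, dp[26]=12, dp[27]=13
Minimum coins for 27 = 13


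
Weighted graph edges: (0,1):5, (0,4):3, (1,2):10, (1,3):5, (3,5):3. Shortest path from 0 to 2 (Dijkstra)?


Dijkstra from 0:
Distances: {0: 0, 1: 5, 2: 15, 3: 10, 4: 3, 5: 13}
Shortest distance to 2 = 15, path = [0, 1, 2]


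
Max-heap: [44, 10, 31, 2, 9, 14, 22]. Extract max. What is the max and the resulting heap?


Max = 44
Replace root with last, heapify down
Resulting heap: [31, 10, 22, 2, 9, 14]


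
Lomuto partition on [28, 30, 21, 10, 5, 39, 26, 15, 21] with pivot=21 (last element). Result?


Elements <= 21 go left of pivot.
Result: [21, 10, 5, 15, 21, 39, 26, 30, 28], pivot at index 4


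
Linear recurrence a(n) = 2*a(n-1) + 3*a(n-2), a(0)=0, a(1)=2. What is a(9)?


Build bottom-up:
...a(7)=1094, a(8)=3280, a(9)=2*3280+3*1094=9842


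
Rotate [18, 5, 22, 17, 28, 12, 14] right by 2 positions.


Right rotate by 2: [12, 14, 18, 5, 22, 17, 28]


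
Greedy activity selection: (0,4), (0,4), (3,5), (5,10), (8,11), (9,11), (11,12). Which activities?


Greedy: pick earliest-ending, then skip overlaps.
Selected (3 activities): [(0, 4), (5, 10), (11, 12)]


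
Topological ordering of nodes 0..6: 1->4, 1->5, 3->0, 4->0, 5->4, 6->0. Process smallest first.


Kahn's algorithm, process smallest node first
Order: [1, 2, 3, 5, 4, 6, 0]


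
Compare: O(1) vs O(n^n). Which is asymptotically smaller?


constant grows slower than n^n
O(1) is asymptotically smaller; O(n^n) grows faster


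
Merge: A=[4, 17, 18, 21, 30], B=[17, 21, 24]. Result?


Compare heads, take smaller each step.
Merged: [4, 17, 17, 18, 21, 21, 24, 30]


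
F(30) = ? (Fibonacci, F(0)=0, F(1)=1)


F(n)=F(n-1)+F(n-2)
...F(28)=317811, F(29)=514229, F(30)=832040


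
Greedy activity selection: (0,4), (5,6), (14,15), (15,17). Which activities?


Greedy: pick earliest-ending, then skip overlaps.
Selected (4 activities): [(0, 4), (5, 6), (14, 15), (15, 17)]


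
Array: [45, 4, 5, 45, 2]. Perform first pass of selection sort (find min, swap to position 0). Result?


After one pass: [2, 4, 5, 45, 45]


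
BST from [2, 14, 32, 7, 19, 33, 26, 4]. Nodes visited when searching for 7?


BST root = 2
Search for 7: compare at each node
Path: [2, 14, 7]


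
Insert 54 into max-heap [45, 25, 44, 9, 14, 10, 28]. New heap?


Append 54: [45, 25, 44, 9, 14, 10, 28, 54]
Bubble up: swap idx 7(54) with idx 3(9); swap idx 3(54) with idx 1(25); swap idx 1(54) with idx 0(45)
Result: [54, 45, 44, 25, 14, 10, 28, 9]


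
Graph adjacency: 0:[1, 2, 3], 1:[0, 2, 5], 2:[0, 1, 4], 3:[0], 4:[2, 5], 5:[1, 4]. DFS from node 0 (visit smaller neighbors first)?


DFS stack-based: start with [0]
Visit order: [0, 1, 2, 4, 5, 3]


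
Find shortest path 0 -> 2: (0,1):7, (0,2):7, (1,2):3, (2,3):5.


Dijkstra from 0:
Distances: {0: 0, 1: 7, 2: 7, 3: 12}
Shortest distance to 2 = 7, path = [0, 2]


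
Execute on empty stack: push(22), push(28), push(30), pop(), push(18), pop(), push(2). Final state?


push(22) -> [22]
push(28) -> [22, 28]
push(30) -> [22, 28, 30]
pop() returns 30 -> [22, 28]
push(18) -> [22, 28, 18]
pop() returns 18 -> [22, 28]
push(2) -> [22, 28, 2]
Final stack (bottom to top): [22, 28, 2]


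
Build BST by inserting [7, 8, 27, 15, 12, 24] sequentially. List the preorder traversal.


Root = 7; build tree by BST insertion.
Preorder traversal: [7, 8, 27, 15, 12, 24]
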